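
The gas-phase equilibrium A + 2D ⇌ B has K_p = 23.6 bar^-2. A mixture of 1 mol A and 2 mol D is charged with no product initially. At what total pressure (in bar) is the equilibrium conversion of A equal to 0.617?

P = 0.602 bar

Basis: 1 mol A initially; let X = conversion of A. Extent ξ = X.
At extent ξ: n_A = 1 − X; n_D = 2 − 2X; n_B = X.
n_T = Σnᵢ = 3 − 2X.
K_p = p_B / (p_A p_D^2) with p_i = (n_i/n_T)·P.
At X = 0.617: the mole-fraction product g(X) = Π y_i^ν_i = 8.563. Since K_p = g(X)·P^{-2}, P = (g/K_p)^(1/2) = (8.563/23.6)^(1/2) = 0.602 bar.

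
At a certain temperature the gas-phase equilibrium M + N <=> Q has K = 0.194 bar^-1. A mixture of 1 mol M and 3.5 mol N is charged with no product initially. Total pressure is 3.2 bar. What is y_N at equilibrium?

y_N = 0.761

Take 1 mol M as basis and let X be its fractional conversion, so ξ = X.
Species balance: n_M = 1 − X; n_N = 3.5 − X; n_Q = X.
Total moles n_T = 4.5 − X.
With p_i = (n_i/n_T)P, K = p_Q / (p_M p_N).
Equating to 0.194 bar^-1 and solving on 0 < X < 1: X = 0.321.
Then n_N = 3.18, n_T = 4.18, so y_N = 0.761.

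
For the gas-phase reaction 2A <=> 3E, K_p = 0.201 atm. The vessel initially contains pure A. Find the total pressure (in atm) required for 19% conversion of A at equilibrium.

Take 1 mol A as basis and let X be its fractional conversion, so ξ = 0.5X.
Species balance: n_A = 1 − X; n_E = 1.5X.
n_T = Σnᵢ = 1 + 0.5X.
K_p = p_E^3 / (p_A^2) with p_i = (n_i/n_T)·P.
At X = 0.19: the mole-fraction product g(X) = Π y_i^ν_i = 0.03222. Since K_p = g(X)·P^{1}, P = (K_p/g)^(1/1) = (0.201/0.03222)^(1/1) = 6.24 atm.

P = 6.24 atm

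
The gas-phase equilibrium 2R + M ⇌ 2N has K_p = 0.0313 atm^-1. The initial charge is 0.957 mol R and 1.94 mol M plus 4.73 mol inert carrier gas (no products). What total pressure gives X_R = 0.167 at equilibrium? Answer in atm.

Basis: 0.957 mol R initially; let X = conversion of R. Extent ξ = 0.478X.
Species balance: n_R = 0.957 − 0.957X; n_M = 1.94 − 0.478X; n_N = 0.957X; n_I = 4.73 (inert).
Total moles n_T = 7.63 − 0.478X.
K_p = p_N^2 / (p_R^2 p_M) with p_i = (n_i/n_T)·P.
At X = 0.167: the mole-fraction product g(X) = Π y_i^ν_i = 0.1631. Since K_p = g(X)·P^{-1}, P = (g/K_p)^(1/1) = (0.1631/0.0313)^(1/1) = 5.21 atm.

P = 5.21 atm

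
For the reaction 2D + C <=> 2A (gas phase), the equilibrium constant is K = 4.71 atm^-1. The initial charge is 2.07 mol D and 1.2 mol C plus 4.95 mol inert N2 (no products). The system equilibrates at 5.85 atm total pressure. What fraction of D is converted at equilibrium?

Basis: 2.07 mol D initially; let X = conversion of D. Extent ξ = 1.03X.
Moles: n_D = 2.07 − 2.07X; n_C = 1.2 − 1.03X; n_A = 2.07X; n_I = 4.95 (inert).
Summing: n_T = 8.22 − 1.03X.
y_i = n_i/n_T, p_i = y_i·P. K = p_A^2 / (p_D^2 p_C).
Setting this equal to 4.71 atm^-1 and taking the physical root (0 < X < 1) gives X = 0.593.

X = 0.593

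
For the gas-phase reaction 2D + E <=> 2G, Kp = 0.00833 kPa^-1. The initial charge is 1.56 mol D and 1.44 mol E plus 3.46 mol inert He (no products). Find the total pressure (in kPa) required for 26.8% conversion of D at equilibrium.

P = 81.7 kPa

Basis: 1.56 mol D initially; let X = conversion of D. Extent ξ = 0.78X.
Moles: n_D = 1.56 − 1.56X; n_E = 1.44 − 0.78X; n_G = 1.56X; n_I = 3.46 (inert).
Total moles n_T = 6.46 − 0.78X.
Kp = p_G^2 / (p_D^2 p_E) with p_i = (n_i/n_T)·P.
At X = 0.268: the mole-fraction product g(X) = Π y_i^ν_i = 0.6807. Since Kp = g(X)·P^{-1}, P = (g/Kp)^(1/1) = (0.6807/0.00833)^(1/1) = 81.7 kPa.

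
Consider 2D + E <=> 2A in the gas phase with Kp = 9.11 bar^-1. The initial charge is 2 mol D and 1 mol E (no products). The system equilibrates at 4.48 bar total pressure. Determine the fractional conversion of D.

Let X = conversion of D (basis 2 mol D); extent of reaction ξ = X.
Moles: n_D = 2 − 2X; n_E = 1 − X; n_A = 2X.
Total moles n_T = 3 − X.
With p_i = (n_i/n_T)P, Kp = p_A^2 / (p_D^2 p_E).
This yields a degree-3 equation in X; solving on (0,1), X = 0.698.

X = 0.698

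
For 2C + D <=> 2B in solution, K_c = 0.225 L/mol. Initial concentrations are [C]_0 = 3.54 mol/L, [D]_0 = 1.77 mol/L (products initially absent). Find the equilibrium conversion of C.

Let X = conversion of C; extent ξ = 3.54X/2 mol/L.
Concentrations: [C] = 3.54 − 3.54X; [D] = 1.77 − 1.77X; [B] = 3.54X.
K_c = [B]^2 / ([C]^2 [D]).
Equating to 0.225 L/mol: the physical root is X = 0.339.

X = 0.339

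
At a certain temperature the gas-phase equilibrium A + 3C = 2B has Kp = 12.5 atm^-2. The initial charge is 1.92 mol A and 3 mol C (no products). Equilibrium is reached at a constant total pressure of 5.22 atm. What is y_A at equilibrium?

y_A = 0.332

Take 3 mol C as basis and let X be its fractional conversion, so ξ = X.
Species balance: n_A = 1.92 − X; n_C = 3 − 3X; n_B = 2X.
Summing: n_T = 4.92 − 2X.
With p_i = (n_i/n_T)P, Kp = p_B^2 / (p_A p_C^3).
This yields a degree-4 equation in X; solving on (0,1), X = 0.855.
Then n_A = 1.07, n_T = 3.21, so y_A = 0.332.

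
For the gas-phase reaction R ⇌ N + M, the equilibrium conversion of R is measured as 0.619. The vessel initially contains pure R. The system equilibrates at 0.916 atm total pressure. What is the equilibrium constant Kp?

Basis: 1 mol R initially; let X = conversion of R. Extent ξ = X.
Moles: n_R = 1 − X; n_N = X; n_M = X.
Total moles n_T = 1 + X.
At X = 0.619: n_R = 0.381, n_N = 0.619, n_M = 0.619, n_T = 1.62.
p_i = (n_i/n_T)·P. Kp = p_N p_M / (p_R) = 0.569 atm.

Kp = 0.569 atm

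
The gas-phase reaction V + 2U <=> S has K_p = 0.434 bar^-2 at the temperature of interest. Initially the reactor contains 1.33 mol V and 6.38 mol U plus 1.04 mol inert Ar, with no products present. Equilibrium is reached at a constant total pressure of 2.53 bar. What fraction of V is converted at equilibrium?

Basis: 1.33 mol V initially; let X = conversion of V. Extent ξ = 1.33X.
Moles: n_V = 1.33 − 1.33X; n_U = 6.38 − 2.66X; n_S = 1.33X; n_I = 1.04 (inert).
Total moles n_T = 8.75 − 2.66X.
Mole fractions y_i = n_i/n_T; K_p = p_S / (p_V p_U^2) with p_i = y_i·P.
Setting this equal to 0.434 bar^-2 and taking the physical root (0 < X < 1) gives X = 0.558.

X = 0.558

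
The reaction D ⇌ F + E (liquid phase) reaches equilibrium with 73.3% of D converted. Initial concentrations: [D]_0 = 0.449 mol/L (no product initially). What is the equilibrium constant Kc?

Let X = conversion of D.
Concentrations: [D] = 0.449 − 0.449X; [F] = 0.449X; [E] = 0.449X.
At X = 0.733: [D] = 0.12, [F] = 0.329, [E] = 0.329.
Kc = [F] [E] / ([D]) = 0.904 mol/L.

Kc = 0.904 mol/L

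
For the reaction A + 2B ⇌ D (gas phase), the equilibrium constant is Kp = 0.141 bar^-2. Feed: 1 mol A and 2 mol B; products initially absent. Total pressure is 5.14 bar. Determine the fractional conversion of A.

X = 0.488

Let X = conversion of A (basis 1 mol A); extent of reaction ξ = X.
Species balance: n_A = 1 − X; n_B = 2 − 2X; n_D = X.
n_T = Σnᵢ = 3 − 2X.
y_i = n_i/n_T, p_i = y_i·P. Kp = p_D / (p_A p_B^2).
Substituting and setting equal to 0.141 bar^-2 gives a polynomial in X; the root in (0,1) is X = 0.488.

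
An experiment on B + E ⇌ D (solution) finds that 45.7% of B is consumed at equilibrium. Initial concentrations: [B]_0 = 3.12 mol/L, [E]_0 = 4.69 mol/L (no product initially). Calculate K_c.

Let X = conversion of B.
Concentrations: [B] = 3.12 − 3.12X; [E] = 4.69 − 3.12X; [D] = 3.12X.
At X = 0.457: [B] = 1.69, [E] = 3.26, [D] = 1.43.
K_c = [D] / ([B] [E]) = 0.258 L/mol.

K_c = 0.258 L/mol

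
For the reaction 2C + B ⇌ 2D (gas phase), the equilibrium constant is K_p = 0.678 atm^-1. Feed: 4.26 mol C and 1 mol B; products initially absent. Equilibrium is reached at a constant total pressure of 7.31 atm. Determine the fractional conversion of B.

X = 0.741

Let X = conversion of B (basis 1 mol B); extent of reaction ξ = X.
Moles: n_C = 4.26 − 2X; n_B = 1 − X; n_D = 2X.
Total moles n_T = 5.26 − X.
Mole fractions y_i = n_i/n_T; K_p = p_D^2 / (p_C^2 p_B) with p_i = y_i·P.
Equating to 0.678 atm^-1 and solving on 0 < X < 1: X = 0.741.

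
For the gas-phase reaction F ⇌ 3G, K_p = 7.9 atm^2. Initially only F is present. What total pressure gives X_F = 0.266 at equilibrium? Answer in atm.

Let X = conversion of F (basis 1 mol F); extent of reaction ξ = X.
Species balance: n_F = 1 − X; n_G = 3X.
n_T = Σnᵢ = 1 + 2X.
K_p = p_G^3 / (p_F) with p_i = (n_i/n_T)·P.
At X = 0.266: the mole-fraction product g(X) = Π y_i^ν_i = 0.295. Since K_p = g(X)·P^{2}, P = (K_p/g)^(1/2) = (7.9/0.295)^(1/2) = 5.18 atm.

P = 5.18 atm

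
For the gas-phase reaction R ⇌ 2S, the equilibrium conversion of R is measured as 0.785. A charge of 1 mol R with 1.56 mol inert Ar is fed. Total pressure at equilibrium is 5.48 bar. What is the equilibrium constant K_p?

K_p = 18.8 bar

Take 1 mol R as basis and let X be its fractional conversion, so ξ = X.
Moles: n_R = 1 − X; n_S = 2X; n_I = 1.56 (inert).
n_T = Σnᵢ = 2.56 + X.
At X = 0.785: n_R = 0.215, n_S = 1.57, n_T = 3.35.
p_i = (n_i/n_T)·P. K_p = p_S^2 / (p_R) = 18.8 bar.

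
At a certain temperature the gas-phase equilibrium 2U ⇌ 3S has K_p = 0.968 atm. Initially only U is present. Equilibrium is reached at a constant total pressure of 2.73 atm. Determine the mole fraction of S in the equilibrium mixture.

y_S = 0.466

Let X = conversion of U (basis 1 mol U); extent of reaction ξ = 0.5X.
Mole table: n_U = 1 − X; n_S = 1.5X.
Summing: n_T = 1 + 0.5X.
With p_i = (n_i/n_T)P, K_p = p_S^3 / (p_U^2).
Substituting and setting equal to 0.968 atm gives a polynomial in X; the root in (0,1) is X = 0.368.
Then n_S = 0.552, n_T = 1.18, so y_S = 0.466.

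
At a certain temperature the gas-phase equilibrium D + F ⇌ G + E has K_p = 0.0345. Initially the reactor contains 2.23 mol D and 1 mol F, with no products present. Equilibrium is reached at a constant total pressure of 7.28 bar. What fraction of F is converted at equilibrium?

X = 0.230

Take 1 mol F as basis and let X be its fractional conversion, so ξ = X.
At extent ξ: n_D = 2.23 − X; n_F = 1 − X; n_G = X; n_E = X.
n_T stays at 3.23 (no change in mole number).
With p_i = (n_i/n_T)P, K_p = p_G p_E / (p_D p_F).
Equating to 0.0345 and solving on 0 < X < 1: X = 0.230.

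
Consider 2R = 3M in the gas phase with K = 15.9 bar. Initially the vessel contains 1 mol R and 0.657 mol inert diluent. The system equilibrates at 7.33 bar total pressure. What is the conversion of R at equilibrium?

X = 0.593

Basis: 1 mol R initially; let X = conversion of R. Extent ξ = 0.5X.
Moles: n_R = 1 − X; n_M = 1.5X; n_I = 0.657 (inert).
Total moles n_T = 1.66 + 0.5X.
y_i = n_i/n_T, p_i = y_i·P. K = p_M^3 / (p_R^2).
Setting this equal to 15.9 bar and taking the physical root (0 < X < 1) gives X = 0.593.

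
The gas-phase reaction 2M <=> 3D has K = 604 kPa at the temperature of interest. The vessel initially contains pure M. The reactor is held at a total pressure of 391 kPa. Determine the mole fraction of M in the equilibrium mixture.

Let X = conversion of M (basis 1 mol M); extent of reaction ξ = 0.5X.
Species balance: n_M = 1 − X; n_D = 1.5X.
n_T = Σnᵢ = 1 + 0.5X.
y_i = n_i/n_T, p_i = y_i·P. K = p_D^3 / (p_M^2).
Equating to 604 kPa and solving on 0 < X < 1: X = 0.514.
Then n_M = 0.486, n_T = 1.26, so y_M = 0.387.

y_M = 0.387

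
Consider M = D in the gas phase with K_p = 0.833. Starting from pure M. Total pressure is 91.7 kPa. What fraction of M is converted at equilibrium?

Basis: 1 mol M initially; let X = conversion of M. Extent ξ = X.
Moles: n_M = 1 − X; n_D = X.
Total moles n_T = 1 (Δν = 0, constant).
y_i = n_i/n_T, p_i = y_i·P. K_p = p_D / (p_M).
Setting this equal to 0.833 and taking the physical root (0 < X < 1) gives X = 0.454.

X = 0.454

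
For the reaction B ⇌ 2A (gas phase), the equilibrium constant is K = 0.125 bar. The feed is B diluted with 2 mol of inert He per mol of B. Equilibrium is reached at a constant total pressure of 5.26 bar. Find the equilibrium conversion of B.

Let X = conversion of B (basis 1 mol B); extent of reaction ξ = X.
Mole table: n_B = 1 − X; n_A = 2X; n_I = 2 (inert).
n_T = Σnᵢ = 3 + X.
y_i = n_i/n_T, p_i = y_i·P. K = p_A^2 / (p_B).
This yields a degree-2 equation in X; solving on (0,1), X = 0.127.

X = 0.127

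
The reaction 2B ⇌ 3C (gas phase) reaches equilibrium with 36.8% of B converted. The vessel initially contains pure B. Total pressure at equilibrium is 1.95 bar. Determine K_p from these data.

K_p = 0.694 bar

Let X = conversion of B (basis 1 mol B); extent of reaction ξ = 0.5X.
At extent ξ: n_B = 1 − X; n_C = 1.5X.
n_T = Σnᵢ = 1 + 0.5X.
At X = 0.368: n_B = 0.632, n_C = 0.552, n_T = 1.18.
p_i = (n_i/n_T)·P. K_p = p_C^3 / (p_B^2) = 0.694 bar.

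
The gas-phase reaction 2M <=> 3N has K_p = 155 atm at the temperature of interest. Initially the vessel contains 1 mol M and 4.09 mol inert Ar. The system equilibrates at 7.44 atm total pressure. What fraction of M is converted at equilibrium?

X = 0.863

Take 1 mol M as basis and let X be its fractional conversion, so ξ = 0.5X.
At extent ξ: n_M = 1 − X; n_N = 1.5X; n_I = 4.09 (inert).
n_T = Σnᵢ = 5.09 + 0.5X.
Mole fractions y_i = n_i/n_T; K_p = p_N^3 / (p_M^2) with p_i = y_i·P.
Setting this equal to 155 atm and taking the physical root (0 < X < 1) gives X = 0.863.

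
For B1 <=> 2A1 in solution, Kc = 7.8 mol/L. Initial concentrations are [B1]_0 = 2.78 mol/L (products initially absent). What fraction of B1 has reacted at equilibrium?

X = 0.557

Let X = conversion of B1; extent ξ = 2.78·X mol/L.
Concentrations: [B1] = 2.78 − 2.78X; [A1] = 5.56X.
Kc = [A1]^2 / ([B1]).
Solving Kc = 7.8 for X ∈ (0,1): X = 0.557.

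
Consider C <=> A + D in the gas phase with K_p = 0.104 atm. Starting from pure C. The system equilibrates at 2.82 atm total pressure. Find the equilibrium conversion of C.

Basis: 1 mol C initially; let X = conversion of C. Extent ξ = X.
At extent ξ: n_C = 1 − X; n_A = X; n_D = X.
n_T = Σnᵢ = 1 + X.
Mole fractions y_i = n_i/n_T; K_p = p_A p_D / (p_C) with p_i = y_i·P.
Equating to 0.104 atm and solving on 0 < X < 1: X = 0.189.

X = 0.189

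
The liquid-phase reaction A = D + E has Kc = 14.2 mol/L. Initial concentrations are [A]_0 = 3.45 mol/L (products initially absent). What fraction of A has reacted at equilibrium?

X = 0.832

Let X = conversion of A; extent ξ = 3.45·X mol/L.
Concentrations: [A] = 3.45 − 3.45X; [D] = 3.45X; [E] = 3.45X.
Kc = [D] [E] / ([A]).
This equals 14.2 at X = 0.832 (the root in 0 < X < 1).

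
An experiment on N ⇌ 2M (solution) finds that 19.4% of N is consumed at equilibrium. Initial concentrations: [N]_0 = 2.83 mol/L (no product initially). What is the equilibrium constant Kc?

Kc = 0.529 mol/L

Let X = conversion of N.
Concentrations: [N] = 2.83 − 2.83X; [M] = 5.66X.
At X = 0.194: [N] = 2.28, [M] = 1.1.
Kc = [M]^2 / ([N]) = 0.529 mol/L.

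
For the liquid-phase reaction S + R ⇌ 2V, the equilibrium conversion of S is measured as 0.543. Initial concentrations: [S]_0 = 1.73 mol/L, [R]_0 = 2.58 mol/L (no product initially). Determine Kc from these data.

Let X = conversion of S.
Concentrations: [S] = 1.73 − 1.73X; [R] = 2.58 − 1.73X; [V] = 3.46X.
At X = 0.543: [S] = 0.791, [R] = 1.64, [V] = 1.88.
Kc = [V]^2 / ([S] [R]) = 2.72.

Kc = 2.72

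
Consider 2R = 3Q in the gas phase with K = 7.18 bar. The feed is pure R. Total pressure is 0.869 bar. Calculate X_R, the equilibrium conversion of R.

X = 0.686

Let X = conversion of R (basis 1 mol R); extent of reaction ξ = 0.5X.
At extent ξ: n_R = 1 − X; n_Q = 1.5X.
Summing: n_T = 1 + 0.5X.
Mole fractions y_i = n_i/n_T; K = p_Q^3 / (p_R^2) with p_i = y_i·P.
Substituting and setting equal to 7.18 bar gives a polynomial in X; the root in (0,1) is X = 0.686.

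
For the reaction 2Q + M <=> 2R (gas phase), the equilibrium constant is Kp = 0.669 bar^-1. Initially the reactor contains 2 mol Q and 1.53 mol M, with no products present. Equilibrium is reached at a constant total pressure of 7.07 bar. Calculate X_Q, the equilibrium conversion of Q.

X = 0.555

Basis: 2 mol Q initially; let X = conversion of Q. Extent ξ = X.
At extent ξ: n_Q = 2 − 2X; n_M = 1.53 − X; n_R = 2X.
n_T = Σnᵢ = 3.53 − X.
Mole fractions y_i = n_i/n_T; Kp = p_R^2 / (p_Q^2 p_M) with p_i = y_i·P.
Equating to 0.669 bar^-1 and solving on 0 < X < 1: X = 0.555.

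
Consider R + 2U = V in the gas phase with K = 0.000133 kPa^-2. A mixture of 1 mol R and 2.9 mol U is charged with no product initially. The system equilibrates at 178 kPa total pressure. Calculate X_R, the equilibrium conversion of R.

Take 1 mol R as basis and let X be its fractional conversion, so ξ = X.
At extent ξ: n_R = 1 − X; n_U = 2.9 − 2X; n_V = X.
Total moles n_T = 3.9 − 2X.
With p_i = (n_i/n_T)P, K = p_V / (p_R p_U^2).
Setting this equal to 0.000133 kPa^-2 and taking the physical root (0 < X < 1) gives X = 0.621.

X = 0.621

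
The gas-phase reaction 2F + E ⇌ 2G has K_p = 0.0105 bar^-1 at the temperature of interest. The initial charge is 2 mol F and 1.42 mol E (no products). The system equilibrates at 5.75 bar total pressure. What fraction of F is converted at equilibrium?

X = 0.133

Basis: 2 mol F initially; let X = conversion of F. Extent ξ = X.
Moles: n_F = 2 − 2X; n_E = 1.42 − X; n_G = 2X.
Summing: n_T = 3.42 − X.
y_i = n_i/n_T, p_i = y_i·P. K_p = p_G^2 / (p_F^2 p_E).
This yields a degree-3 equation in X; solving on (0,1), X = 0.133.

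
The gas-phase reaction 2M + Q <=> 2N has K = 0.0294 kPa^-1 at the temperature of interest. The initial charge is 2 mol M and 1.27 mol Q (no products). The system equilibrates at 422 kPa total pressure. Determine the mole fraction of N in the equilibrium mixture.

y_N = 0.481

Take 2 mol M as basis and let X be its fractional conversion, so ξ = X.
Species balance: n_M = 2 − 2X; n_Q = 1.27 − X; n_N = 2X.
n_T = Σnᵢ = 3.27 − X.
y_i = n_i/n_T, p_i = y_i·P. K = p_N^2 / (p_M^2 p_Q).
Equating to 0.0294 kPa^-1 and solving on 0 < X < 1: X = 0.634.
Then n_N = 1.27, n_T = 2.64, so y_N = 0.481.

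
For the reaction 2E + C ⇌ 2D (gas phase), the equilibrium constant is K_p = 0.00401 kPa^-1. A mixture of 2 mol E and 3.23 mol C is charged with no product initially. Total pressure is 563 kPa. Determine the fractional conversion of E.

Basis: 2 mol E initially; let X = conversion of E. Extent ξ = X.
Species balance: n_E = 2 − 2X; n_C = 3.23 − X; n_D = 2X.
n_T = Σnᵢ = 5.23 − X.
With p_i = (n_i/n_T)P, K_p = p_D^2 / (p_E^2 p_C).
Setting this equal to 0.00401 kPa^-1 and taking the physical root (0 < X < 1) gives X = 0.532.

X = 0.532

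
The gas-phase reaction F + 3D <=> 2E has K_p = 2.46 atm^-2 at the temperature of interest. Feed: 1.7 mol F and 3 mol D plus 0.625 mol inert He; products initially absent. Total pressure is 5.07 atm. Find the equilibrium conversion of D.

X = 0.732

Basis: 3 mol D initially; let X = conversion of D. Extent ξ = X.
Species balance: n_F = 1.7 − X; n_D = 3 − 3X; n_E = 2X; n_I = 0.625 (inert).
n_T = Σnᵢ = 5.33 − 2X.
Mole fractions y_i = n_i/n_T; K_p = p_E^2 / (p_F p_D^3) with p_i = y_i·P.
Substituting and setting equal to 2.46 atm^-2 gives a polynomial in X; the root in (0,1) is X = 0.732.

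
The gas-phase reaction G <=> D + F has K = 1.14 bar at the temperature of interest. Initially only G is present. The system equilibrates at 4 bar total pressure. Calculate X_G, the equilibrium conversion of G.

Basis: 1 mol G initially; let X = conversion of G. Extent ξ = X.
At extent ξ: n_G = 1 − X; n_D = X; n_F = X.
Summing: n_T = 1 + X.
y_i = n_i/n_T, p_i = y_i·P. K = p_D p_F / (p_G).
Equating to 1.14 bar and solving on 0 < X < 1: X = 0.471.

X = 0.471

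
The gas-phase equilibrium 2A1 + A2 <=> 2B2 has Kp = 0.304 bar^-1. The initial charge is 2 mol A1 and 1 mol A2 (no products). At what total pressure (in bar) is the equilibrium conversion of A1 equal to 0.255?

Basis: 2 mol A1 initially; let X = conversion of A1. Extent ξ = X.
At extent ξ: n_A1 = 2 − 2X; n_A2 = 1 − X; n_B2 = 2X.
n_T = Σnᵢ = 3 − X.
Kp = p_B2^2 / (p_A1^2 p_A2) with p_i = (n_i/n_T)·P.
At X = 0.255: the mole-fraction product g(X) = Π y_i^ν_i = 0.4317. Since Kp = g(X)·P^{-1}, P = (g/Kp)^(1/1) = (0.4317/0.304)^(1/1) = 1.42 bar.

P = 1.42 bar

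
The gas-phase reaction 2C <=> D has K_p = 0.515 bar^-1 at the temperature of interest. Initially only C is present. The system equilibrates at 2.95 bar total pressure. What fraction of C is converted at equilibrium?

Take 1 mol C as basis and let X be its fractional conversion, so ξ = 0.5X.
At extent ξ: n_C = 1 − X; n_D = 0.5X.
n_T = Σnᵢ = 1 − 0.5X.
With p_i = (n_i/n_T)P, K_p = p_D / (p_C^2).
This yields a degree-2 equation in X; solving on (0,1), X = 0.624.

X = 0.624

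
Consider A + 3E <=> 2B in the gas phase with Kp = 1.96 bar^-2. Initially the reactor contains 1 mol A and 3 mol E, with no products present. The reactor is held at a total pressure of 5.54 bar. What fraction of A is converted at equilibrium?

X = 0.700

Basis: 1 mol A initially; let X = conversion of A. Extent ξ = X.
Moles: n_A = 1 − X; n_E = 3 − 3X; n_B = 2X.
n_T = Σnᵢ = 4 − 2X.
With p_i = (n_i/n_T)P, Kp = p_B^2 / (p_A p_E^3).
Setting this equal to 1.96 bar^-2 and taking the physical root (0 < X < 1) gives X = 0.700.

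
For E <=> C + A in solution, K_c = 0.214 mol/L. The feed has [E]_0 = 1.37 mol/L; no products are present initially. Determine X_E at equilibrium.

Let X = conversion of E; extent ξ = 1.37·X mol/L.
Concentrations: [E] = 1.37 − 1.37X; [C] = 1.37X; [A] = 1.37X.
K_c = [C] [A] / ([E]).
Solving K_c = 0.214 for X ∈ (0,1): X = 0.325.

X = 0.325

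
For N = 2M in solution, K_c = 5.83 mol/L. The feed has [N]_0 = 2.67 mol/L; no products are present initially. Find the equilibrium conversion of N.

Let X = conversion of N; extent ξ = 2.67·X mol/L.
Concentrations: [N] = 2.67 − 2.67X; [M] = 5.34X.
K_c = [M]^2 / ([N]).
Setting equal to 5.83 and solving for X on (0,1) gives X = 0.515.

X = 0.515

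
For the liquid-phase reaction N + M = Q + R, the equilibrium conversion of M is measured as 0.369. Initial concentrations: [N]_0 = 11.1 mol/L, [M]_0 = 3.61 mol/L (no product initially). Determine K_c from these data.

K_c = 0.0797

Let X = conversion of M.
Concentrations: [N] = 11.1 − 3.61X; [M] = 3.61 − 3.61X; [Q] = 3.61X; [R] = 3.61X.
At X = 0.369: [N] = 9.77, [M] = 2.28, [Q] = 1.33, [R] = 1.33.
K_c = [Q] [R] / ([N] [M]) = 0.0797.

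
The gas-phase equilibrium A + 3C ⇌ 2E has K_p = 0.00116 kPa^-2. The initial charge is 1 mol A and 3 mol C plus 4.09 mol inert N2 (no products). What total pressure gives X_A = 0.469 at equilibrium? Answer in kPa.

P = 134 kPa

Let X = conversion of A (basis 1 mol A); extent of reaction ξ = X.
Moles: n_A = 1 − X; n_C = 3 − 3X; n_E = 2X; n_I = 4.09 (inert).
Summing: n_T = 8.09 − 2X.
K_p = p_E^2 / (p_A p_C^3) with p_i = (n_i/n_T)·P.
At X = 0.469: the mole-fraction product g(X) = Π y_i^ν_i = 20.97. Since K_p = g(X)·P^{-2}, P = (g/K_p)^(1/2) = (20.97/0.00116)^(1/2) = 134 kPa.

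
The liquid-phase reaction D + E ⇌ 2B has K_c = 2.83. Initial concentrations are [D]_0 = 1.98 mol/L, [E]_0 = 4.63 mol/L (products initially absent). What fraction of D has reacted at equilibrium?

X = 0.648

Let X = conversion of D; extent ξ = 1.98·X mol/L.
Concentrations: [D] = 1.98 − 1.98X; [E] = 4.63 − 1.98X; [B] = 3.96X.
K_c = [B]^2 / ([D] [E]).
Solving K_c = 2.83 for X ∈ (0,1): X = 0.648.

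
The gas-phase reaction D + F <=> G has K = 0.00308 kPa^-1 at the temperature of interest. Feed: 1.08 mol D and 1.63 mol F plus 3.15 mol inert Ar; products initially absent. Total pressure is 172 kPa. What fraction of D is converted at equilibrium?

Basis: 1.08 mol D initially; let X = conversion of D. Extent ξ = 1.08X.
At extent ξ: n_D = 1.08 − 1.08X; n_F = 1.63 − 1.08X; n_G = 1.08X; n_I = 3.15 (inert).
n_T = Σnᵢ = 5.86 − 1.08X.
y_i = n_i/n_T, p_i = y_i·P. K = p_G / (p_D p_F).
Setting this equal to 0.00308 kPa^-1 and taking the physical root (0 < X < 1) gives X = 0.122.

X = 0.122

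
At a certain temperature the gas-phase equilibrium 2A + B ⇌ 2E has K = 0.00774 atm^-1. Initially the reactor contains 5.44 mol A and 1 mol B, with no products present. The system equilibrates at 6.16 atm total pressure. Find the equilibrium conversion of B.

X = 0.197

Basis: 1 mol B initially; let X = conversion of B. Extent ξ = X.
Moles: n_A = 5.44 − 2X; n_B = 1 − X; n_E = 2X.
n_T = Σnᵢ = 6.44 − X.
With p_i = (n_i/n_T)P, K = p_E^2 / (p_A^2 p_B).
Setting this equal to 0.00774 atm^-1 and taking the physical root (0 < X < 1) gives X = 0.197.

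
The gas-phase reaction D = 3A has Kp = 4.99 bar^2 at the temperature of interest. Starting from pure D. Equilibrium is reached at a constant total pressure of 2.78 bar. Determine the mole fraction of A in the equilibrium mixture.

Let X = conversion of D (basis 1 mol D); extent of reaction ξ = X.
Species balance: n_D = 1 − X; n_A = 3X.
n_T = Σnᵢ = 1 + 2X.
Mole fractions y_i = n_i/n_T; Kp = p_A^3 / (p_D) with p_i = y_i·P.
Setting this equal to 4.99 bar^2 and taking the physical root (0 < X < 1) gives X = 0.356.
Then n_A = 1.07, n_T = 1.71, so y_A = 0.624.

y_A = 0.624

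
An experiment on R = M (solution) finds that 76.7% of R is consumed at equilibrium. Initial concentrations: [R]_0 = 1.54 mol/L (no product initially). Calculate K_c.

K_c = 3.29

Let X = conversion of R.
Concentrations: [R] = 1.54 − 1.54X; [M] = 1.54X.
At X = 0.767: [R] = 0.359, [M] = 1.18.
K_c = [M] / ([R]) = 3.29.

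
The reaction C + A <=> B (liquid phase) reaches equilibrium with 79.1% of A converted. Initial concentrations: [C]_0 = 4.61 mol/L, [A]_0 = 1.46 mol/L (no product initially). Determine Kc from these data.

Kc = 1.1 L/mol

Let X = conversion of A.
Concentrations: [C] = 4.61 − 1.46X; [A] = 1.46 − 1.46X; [B] = 1.46X.
At X = 0.791: [C] = 3.46, [A] = 0.305, [B] = 1.15.
Kc = [B] / ([C] [A]) = 1.1 L/mol.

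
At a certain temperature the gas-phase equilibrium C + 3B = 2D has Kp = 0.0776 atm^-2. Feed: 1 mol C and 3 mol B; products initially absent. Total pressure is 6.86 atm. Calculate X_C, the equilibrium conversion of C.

Take 1 mol C as basis and let X be its fractional conversion, so ξ = X.
At extent ξ: n_C = 1 − X; n_B = 3 − 3X; n_D = 2X.
Summing: n_T = 4 − 2X.
With p_i = (n_i/n_T)P, Kp = p_D^2 / (p_C p_B^3).
This yields a degree-4 equation in X; solving on (0,1), X = 0.464.

X = 0.464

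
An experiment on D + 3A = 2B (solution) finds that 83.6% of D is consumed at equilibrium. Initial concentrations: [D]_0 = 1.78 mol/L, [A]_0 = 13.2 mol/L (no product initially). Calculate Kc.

Let X = conversion of D.
Concentrations: [D] = 1.78 − 1.78X; [A] = 13.2 − 5.34X; [B] = 3.56X.
At X = 0.836: [D] = 0.292, [A] = 8.74, [B] = 2.98.
Kc = [B]^2 / ([D] [A]^3) = 0.0455 (mol/L)^-2.

Kc = 0.0455 (mol/L)^-2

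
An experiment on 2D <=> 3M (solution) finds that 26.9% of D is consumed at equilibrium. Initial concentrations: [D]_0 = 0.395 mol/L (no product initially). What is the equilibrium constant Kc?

Kc = 0.0486 mol/L

Let X = conversion of D.
Concentrations: [D] = 0.395 − 0.395X; [M] = 0.593X.
At X = 0.269: [D] = 0.289, [M] = 0.159.
Kc = [M]^3 / ([D]^2) = 0.0486 mol/L.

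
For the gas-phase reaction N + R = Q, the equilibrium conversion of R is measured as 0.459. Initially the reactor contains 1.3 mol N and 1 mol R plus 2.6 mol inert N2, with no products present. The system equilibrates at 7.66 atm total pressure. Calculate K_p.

K_p = 0.585 atm^-1

Take 1 mol R as basis and let X be its fractional conversion, so ξ = X.
Species balance: n_N = 1.3 − X; n_R = 1 − X; n_Q = X; n_I = 2.6 (inert).
n_T = Σnᵢ = 4.9 − X.
At X = 0.459: n_N = 0.841, n_R = 0.541, n_Q = 0.459, n_T = 4.44.
p_i = (n_i/n_T)·P. K_p = p_Q / (p_N p_R) = 0.585 atm^-1.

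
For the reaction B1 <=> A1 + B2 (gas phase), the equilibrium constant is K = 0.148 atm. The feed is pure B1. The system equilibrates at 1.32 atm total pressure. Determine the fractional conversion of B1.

Basis: 1 mol B1 initially; let X = conversion of B1. Extent ξ = X.
Mole table: n_B1 = 1 − X; n_A1 = X; n_B2 = X.
Summing: n_T = 1 + X.
With p_i = (n_i/n_T)P, K = p_A1 p_B2 / (p_B1).
Substituting and setting equal to 0.148 atm gives a polynomial in X; the root in (0,1) is X = 0.318.

X = 0.318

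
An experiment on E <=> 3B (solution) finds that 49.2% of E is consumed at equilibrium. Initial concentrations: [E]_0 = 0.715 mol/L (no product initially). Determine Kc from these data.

Kc = 3.24 (mol/L)^2

Let X = conversion of E.
Concentrations: [E] = 0.715 − 0.715X; [B] = 2.15X.
At X = 0.492: [E] = 0.363, [B] = 1.06.
Kc = [B]^3 / ([E]) = 3.24 (mol/L)^2.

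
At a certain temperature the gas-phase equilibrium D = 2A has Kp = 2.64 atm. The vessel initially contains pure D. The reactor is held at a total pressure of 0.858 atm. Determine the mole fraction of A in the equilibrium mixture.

y_A = 0.795

Take 1 mol D as basis and let X be its fractional conversion, so ξ = X.
Moles: n_D = 1 − X; n_A = 2X.
Total moles n_T = 1 + X.
With p_i = (n_i/n_T)P, Kp = p_A^2 / (p_D).
Setting this equal to 2.64 atm and taking the physical root (0 < X < 1) gives X = 0.659.
Then n_A = 1.32, n_T = 1.66, so y_A = 0.795.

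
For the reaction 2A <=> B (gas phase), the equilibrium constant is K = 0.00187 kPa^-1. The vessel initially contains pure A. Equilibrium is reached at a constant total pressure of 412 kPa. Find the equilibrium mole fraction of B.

Take 1 mol A as basis and let X be its fractional conversion, so ξ = 0.5X.
Mole table: n_A = 1 − X; n_B = 0.5X.
Summing: n_T = 1 − 0.5X.
y_i = n_i/n_T, p_i = y_i·P. K = p_B / (p_A^2).
This yields a degree-2 equation in X; solving on (0,1), X = 0.505.
Then n_B = 0.253, n_T = 0.747, so y_B = 0.338.

y_B = 0.338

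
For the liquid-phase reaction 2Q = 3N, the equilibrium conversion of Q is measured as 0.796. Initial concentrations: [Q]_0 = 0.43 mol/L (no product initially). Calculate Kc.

Let X = conversion of Q.
Concentrations: [Q] = 0.43 − 0.43X; [N] = 0.645X.
At X = 0.796: [Q] = 0.0877, [N] = 0.513.
Kc = [N]^3 / ([Q]^2) = 17.6 mol/L.

Kc = 17.6 mol/L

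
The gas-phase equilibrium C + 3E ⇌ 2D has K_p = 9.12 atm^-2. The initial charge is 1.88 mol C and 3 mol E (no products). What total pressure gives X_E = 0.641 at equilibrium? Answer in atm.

Basis: 3 mol E initially; let X = conversion of E. Extent ξ = X.
Species balance: n_C = 1.88 − X; n_E = 3 − 3X; n_D = 2X.
Total moles n_T = 4.88 − 2X.
K_p = p_D^2 / (p_C p_E^3) with p_i = (n_i/n_T)·P.
At X = 0.641: the mole-fraction product g(X) = Π y_i^ν_i = 13.75. Since K_p = g(X)·P^{-2}, P = (g/K_p)^(1/2) = (13.75/9.12)^(1/2) = 1.23 atm.

P = 1.23 atm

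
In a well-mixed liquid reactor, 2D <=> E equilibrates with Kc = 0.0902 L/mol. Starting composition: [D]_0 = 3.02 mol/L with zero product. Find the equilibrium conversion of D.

X = 0.281

Let X = conversion of D; extent ξ = 3.02X/2 mol/L.
Concentrations: [D] = 3.02 − 3.02X; [E] = 1.51X.
Kc = [E] / ([D]^2).
Solving Kc = 0.0902 for X ∈ (0,1): X = 0.281.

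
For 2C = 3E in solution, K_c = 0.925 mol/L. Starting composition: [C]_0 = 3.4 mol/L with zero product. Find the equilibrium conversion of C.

X = 0.331

Let X = conversion of C; extent ξ = 3.4X/2 mol/L.
Concentrations: [C] = 3.4 − 3.4X; [E] = 5.1X.
K_c = [E]^3 / ([C]^2).
Equating to 0.925 mol/L: the physical root is X = 0.331.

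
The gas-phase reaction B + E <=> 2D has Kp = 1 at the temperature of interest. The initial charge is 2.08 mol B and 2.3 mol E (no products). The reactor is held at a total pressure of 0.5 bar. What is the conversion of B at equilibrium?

Take 2.08 mol B as basis and let X be its fractional conversion, so ξ = 2.08X.
Species balance: n_B = 2.08 − 2.08X; n_E = 2.3 − 2.08X; n_D = 4.16X.
Since Δν = 0, n_T = 4.38 throughout.
Mole fractions y_i = n_i/n_T; Kp = p_D^2 / (p_B p_E) with p_i = y_i·P.
Setting this equal to 1 and taking the physical root (0 < X < 1) gives X = 0.350.

X = 0.350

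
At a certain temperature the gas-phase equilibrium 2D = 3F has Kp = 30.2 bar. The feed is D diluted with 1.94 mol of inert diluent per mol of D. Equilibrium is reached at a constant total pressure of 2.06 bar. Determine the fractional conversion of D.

Take 1 mol D as basis and let X be its fractional conversion, so ξ = 0.5X.
At extent ξ: n_D = 1 − X; n_F = 1.5X; n_I = 1.94 (inert).
n_T = Σnᵢ = 2.94 + 0.5X.
With p_i = (n_i/n_T)P, Kp = p_F^3 / (p_D^2).
Substituting and setting equal to 30.2 bar gives a polynomial in X; the root in (0,1) is X = 0.809.

X = 0.809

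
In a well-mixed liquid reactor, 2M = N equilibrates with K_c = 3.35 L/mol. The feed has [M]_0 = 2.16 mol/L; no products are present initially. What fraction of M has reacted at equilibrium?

Let X = conversion of M; extent ξ = 2.16X/2 mol/L.
Concentrations: [M] = 2.16 − 2.16X; [N] = 1.08X.
K_c = [N] / ([M]^2).
Equating to 3.35 L/mol: the physical root is X = 0.769.

X = 0.769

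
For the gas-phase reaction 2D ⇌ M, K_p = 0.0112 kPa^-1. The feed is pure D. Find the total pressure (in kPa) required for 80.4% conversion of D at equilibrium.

Let X = conversion of D (basis 1 mol D); extent of reaction ξ = 0.5X.
Mole table: n_D = 1 − X; n_M = 0.5X.
Summing: n_T = 1 − 0.5X.
K_p = p_M / (p_D^2) with p_i = (n_i/n_T)·P.
At X = 0.804: the mole-fraction product g(X) = Π y_i^ν_i = 6.258. Since K_p = g(X)·P^{-1}, P = (g/K_p)^(1/1) = (6.258/0.0112)^(1/1) = 559 kPa.

P = 559 kPa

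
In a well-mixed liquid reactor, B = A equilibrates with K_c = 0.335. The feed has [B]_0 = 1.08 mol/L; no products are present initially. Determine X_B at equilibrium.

Let X = conversion of B; extent ξ = 1.08·X mol/L.
Concentrations: [B] = 1.08 − 1.08X; [A] = 1.08X.
K_c = [A] / ([B]).
Equating to 0.335: the physical root is X = 0.251.

X = 0.251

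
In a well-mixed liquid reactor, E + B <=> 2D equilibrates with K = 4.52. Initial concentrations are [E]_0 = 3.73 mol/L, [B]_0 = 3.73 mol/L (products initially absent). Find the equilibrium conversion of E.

X = 0.515

Let X = conversion of E; extent ξ = 3.73·X mol/L.
Concentrations: [E] = 3.73 − 3.73X; [B] = 3.73 − 3.73X; [D] = 7.46X.
K = [D]^2 / ([E] [B]).
Setting equal to 4.52 and solving for X on (0,1) gives X = 0.515.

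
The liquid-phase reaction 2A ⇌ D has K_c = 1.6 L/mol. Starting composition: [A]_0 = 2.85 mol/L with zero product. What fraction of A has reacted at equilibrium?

Let X = conversion of A; extent ξ = 2.85X/2 mol/L.
Concentrations: [A] = 2.85 − 2.85X; [D] = 1.43X.
K_c = [D] / ([A]^2).
Solving K_c = 1.6 for X ∈ (0,1): X = 0.719.

X = 0.719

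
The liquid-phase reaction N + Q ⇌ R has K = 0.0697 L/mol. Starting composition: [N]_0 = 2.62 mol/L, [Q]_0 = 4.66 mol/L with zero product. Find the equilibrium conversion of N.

X = 0.221

Let X = conversion of N; extent ξ = 2.62·X mol/L.
Concentrations: [N] = 2.62 − 2.62X; [Q] = 4.66 − 2.62X; [R] = 2.62X.
K = [R] / ([N] [Q]).
Equating to 0.0697 L/mol: the physical root is X = 0.221.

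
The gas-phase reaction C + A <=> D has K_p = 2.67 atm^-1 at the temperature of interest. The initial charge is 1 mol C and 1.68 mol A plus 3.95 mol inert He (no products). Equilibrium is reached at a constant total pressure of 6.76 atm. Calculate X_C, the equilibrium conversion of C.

Let X = conversion of C (basis 1 mol C); extent of reaction ξ = X.
At extent ξ: n_C = 1 − X; n_A = 1.68 − X; n_D = X; n_I = 3.95 (inert).
Summing: n_T = 6.63 − X.
Mole fractions y_i = n_i/n_T; K_p = p_D / (p_C p_A) with p_i = y_i·P.
Substituting and setting equal to 2.67 atm^-1 gives a polynomial in X; the root in (0,1) is X = 0.742.

X = 0.742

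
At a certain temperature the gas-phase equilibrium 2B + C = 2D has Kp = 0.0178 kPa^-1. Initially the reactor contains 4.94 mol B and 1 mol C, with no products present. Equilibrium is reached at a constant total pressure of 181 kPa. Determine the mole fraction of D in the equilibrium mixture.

Let X = conversion of C (basis 1 mol C); extent of reaction ξ = X.
Moles: n_B = 4.94 − 2X; n_C = 1 − X; n_D = 2X.
n_T = Σnᵢ = 5.94 − X.
y_i = n_i/n_T, p_i = y_i·P. Kp = p_D^2 / (p_B^2 p_C).
This yields a degree-3 equation in X; solving on (0,1), X = 0.723.
Then n_D = 1.45, n_T = 5.22, so y_D = 0.277.

y_D = 0.277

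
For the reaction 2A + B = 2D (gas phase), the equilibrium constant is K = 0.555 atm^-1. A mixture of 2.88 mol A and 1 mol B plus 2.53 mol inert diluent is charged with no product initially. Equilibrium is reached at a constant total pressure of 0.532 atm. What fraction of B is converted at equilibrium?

X = 0.232

Let X = conversion of B (basis 1 mol B); extent of reaction ξ = X.
Mole table: n_A = 2.88 − 2X; n_B = 1 − X; n_D = 2X; n_I = 2.53 (inert).
Summing: n_T = 6.41 − X.
y_i = n_i/n_T, p_i = y_i·P. K = p_D^2 / (p_A^2 p_B).
This yields a degree-3 equation in X; solving on (0,1), X = 0.232.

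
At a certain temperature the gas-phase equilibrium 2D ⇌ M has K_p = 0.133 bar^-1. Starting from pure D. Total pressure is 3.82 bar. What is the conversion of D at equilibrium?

X = 0.426

Take 1 mol D as basis and let X be its fractional conversion, so ξ = 0.5X.
Moles: n_D = 1 − X; n_M = 0.5X.
n_T = Σnᵢ = 1 − 0.5X.
Mole fractions y_i = n_i/n_T; K_p = p_M / (p_D^2) with p_i = y_i·P.
This yields a degree-2 equation in X; solving on (0,1), X = 0.426.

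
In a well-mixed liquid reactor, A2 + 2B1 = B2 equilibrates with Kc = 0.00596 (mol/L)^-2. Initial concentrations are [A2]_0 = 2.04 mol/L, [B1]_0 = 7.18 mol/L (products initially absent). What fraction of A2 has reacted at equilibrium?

X = 0.195

Let X = conversion of A2; extent ξ = 2.04·X mol/L.
Concentrations: [A2] = 2.04 − 2.04X; [B1] = 7.18 − 4.08X; [B2] = 2.04X.
Kc = [B2] / ([A2] [B1]^2).
Setting equal to 0.00596 and solving for X on (0,1) gives X = 0.195.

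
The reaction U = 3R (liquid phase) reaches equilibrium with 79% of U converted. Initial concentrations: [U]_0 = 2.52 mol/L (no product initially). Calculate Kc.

Kc = 403 (mol/L)^2

Let X = conversion of U.
Concentrations: [U] = 2.52 − 2.52X; [R] = 7.56X.
At X = 0.79: [U] = 0.529, [R] = 5.97.
Kc = [R]^3 / ([U]) = 403 (mol/L)^2.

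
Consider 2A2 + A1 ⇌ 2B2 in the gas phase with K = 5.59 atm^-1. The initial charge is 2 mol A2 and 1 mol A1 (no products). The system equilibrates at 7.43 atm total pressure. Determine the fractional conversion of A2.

Basis: 2 mol A2 initially; let X = conversion of A2. Extent ξ = X.
At extent ξ: n_A2 = 2 − 2X; n_A1 = 1 − X; n_B2 = 2X.
Total moles n_T = 3 − X.
Mole fractions y_i = n_i/n_T; K = p_B2^2 / (p_A2^2 p_A1) with p_i = y_i·P.
This yields a degree-3 equation in X; solving on (0,1), X = 0.700.

X = 0.700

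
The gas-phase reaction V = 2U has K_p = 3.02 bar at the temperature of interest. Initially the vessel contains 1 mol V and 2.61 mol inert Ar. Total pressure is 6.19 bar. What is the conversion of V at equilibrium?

X = 0.500

Let X = conversion of V (basis 1 mol V); extent of reaction ξ = X.
Moles: n_V = 1 − X; n_U = 2X; n_I = 2.61 (inert).
Total moles n_T = 3.61 + X.
y_i = n_i/n_T, p_i = y_i·P. K_p = p_U^2 / (p_V).
Equating to 3.02 bar and solving on 0 < X < 1: X = 0.500.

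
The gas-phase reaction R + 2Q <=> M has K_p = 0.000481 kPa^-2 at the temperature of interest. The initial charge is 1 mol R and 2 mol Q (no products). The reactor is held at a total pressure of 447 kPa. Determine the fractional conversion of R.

X = 0.844

Take 1 mol R as basis and let X be its fractional conversion, so ξ = X.
At extent ξ: n_R = 1 − X; n_Q = 2 − 2X; n_M = X.
n_T = Σnᵢ = 3 − 2X.
y_i = n_i/n_T, p_i = y_i·P. K_p = p_M / (p_R p_Q^2).
Substituting and setting equal to 0.000481 kPa^-2 gives a polynomial in X; the root in (0,1) is X = 0.844.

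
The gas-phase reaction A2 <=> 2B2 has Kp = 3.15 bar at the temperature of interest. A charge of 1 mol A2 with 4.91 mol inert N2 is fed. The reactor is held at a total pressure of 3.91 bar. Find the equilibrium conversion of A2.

Take 1 mol A2 as basis and let X be its fractional conversion, so ξ = X.
At extent ξ: n_A2 = 1 − X; n_B2 = 2X; n_I = 4.91 (inert).
n_T = Σnᵢ = 5.91 + X.
With p_i = (n_i/n_T)P, Kp = p_B2^2 / (p_A2).
Substituting and setting equal to 3.15 bar gives a polynomial in X; the root in (0,1) is X = 0.666.

X = 0.666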